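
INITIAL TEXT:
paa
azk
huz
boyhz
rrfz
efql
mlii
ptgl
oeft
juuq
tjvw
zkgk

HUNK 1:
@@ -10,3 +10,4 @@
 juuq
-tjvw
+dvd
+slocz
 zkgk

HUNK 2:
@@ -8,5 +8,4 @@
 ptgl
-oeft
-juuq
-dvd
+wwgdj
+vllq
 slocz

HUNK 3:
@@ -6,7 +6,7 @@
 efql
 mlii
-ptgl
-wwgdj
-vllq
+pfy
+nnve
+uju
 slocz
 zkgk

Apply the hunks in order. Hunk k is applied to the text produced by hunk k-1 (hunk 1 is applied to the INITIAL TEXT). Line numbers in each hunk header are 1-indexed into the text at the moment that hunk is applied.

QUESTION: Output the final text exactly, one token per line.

Answer: paa
azk
huz
boyhz
rrfz
efql
mlii
pfy
nnve
uju
slocz
zkgk

Derivation:
Hunk 1: at line 10 remove [tjvw] add [dvd,slocz] -> 13 lines: paa azk huz boyhz rrfz efql mlii ptgl oeft juuq dvd slocz zkgk
Hunk 2: at line 8 remove [oeft,juuq,dvd] add [wwgdj,vllq] -> 12 lines: paa azk huz boyhz rrfz efql mlii ptgl wwgdj vllq slocz zkgk
Hunk 3: at line 6 remove [ptgl,wwgdj,vllq] add [pfy,nnve,uju] -> 12 lines: paa azk huz boyhz rrfz efql mlii pfy nnve uju slocz zkgk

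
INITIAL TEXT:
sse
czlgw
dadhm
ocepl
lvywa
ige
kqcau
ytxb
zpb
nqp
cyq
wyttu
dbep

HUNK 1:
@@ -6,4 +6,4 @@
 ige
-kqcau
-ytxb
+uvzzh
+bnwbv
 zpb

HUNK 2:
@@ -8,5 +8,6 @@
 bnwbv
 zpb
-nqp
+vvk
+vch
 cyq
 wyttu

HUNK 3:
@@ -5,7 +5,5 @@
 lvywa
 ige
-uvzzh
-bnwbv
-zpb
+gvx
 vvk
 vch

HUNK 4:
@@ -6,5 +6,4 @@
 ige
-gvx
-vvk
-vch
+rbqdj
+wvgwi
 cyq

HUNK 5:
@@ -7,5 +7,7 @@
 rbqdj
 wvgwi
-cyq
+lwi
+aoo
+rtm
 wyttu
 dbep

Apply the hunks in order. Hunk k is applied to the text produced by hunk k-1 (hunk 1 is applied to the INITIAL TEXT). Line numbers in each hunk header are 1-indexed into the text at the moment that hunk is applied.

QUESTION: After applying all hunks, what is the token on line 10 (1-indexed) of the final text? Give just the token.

Answer: aoo

Derivation:
Hunk 1: at line 6 remove [kqcau,ytxb] add [uvzzh,bnwbv] -> 13 lines: sse czlgw dadhm ocepl lvywa ige uvzzh bnwbv zpb nqp cyq wyttu dbep
Hunk 2: at line 8 remove [nqp] add [vvk,vch] -> 14 lines: sse czlgw dadhm ocepl lvywa ige uvzzh bnwbv zpb vvk vch cyq wyttu dbep
Hunk 3: at line 5 remove [uvzzh,bnwbv,zpb] add [gvx] -> 12 lines: sse czlgw dadhm ocepl lvywa ige gvx vvk vch cyq wyttu dbep
Hunk 4: at line 6 remove [gvx,vvk,vch] add [rbqdj,wvgwi] -> 11 lines: sse czlgw dadhm ocepl lvywa ige rbqdj wvgwi cyq wyttu dbep
Hunk 5: at line 7 remove [cyq] add [lwi,aoo,rtm] -> 13 lines: sse czlgw dadhm ocepl lvywa ige rbqdj wvgwi lwi aoo rtm wyttu dbep
Final line 10: aoo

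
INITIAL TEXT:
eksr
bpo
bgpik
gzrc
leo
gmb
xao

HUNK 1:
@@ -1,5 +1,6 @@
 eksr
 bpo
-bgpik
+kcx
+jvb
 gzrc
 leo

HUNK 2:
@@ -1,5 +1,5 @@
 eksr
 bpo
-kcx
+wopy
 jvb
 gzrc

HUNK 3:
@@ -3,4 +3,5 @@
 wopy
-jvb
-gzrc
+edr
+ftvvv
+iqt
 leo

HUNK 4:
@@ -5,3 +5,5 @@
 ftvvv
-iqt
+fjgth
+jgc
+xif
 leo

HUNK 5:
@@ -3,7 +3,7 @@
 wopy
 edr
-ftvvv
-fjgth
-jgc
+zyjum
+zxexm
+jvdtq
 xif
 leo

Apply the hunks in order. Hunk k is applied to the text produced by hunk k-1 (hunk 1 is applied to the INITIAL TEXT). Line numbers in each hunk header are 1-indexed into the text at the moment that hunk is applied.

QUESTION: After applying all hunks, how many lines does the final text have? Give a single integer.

Answer: 11

Derivation:
Hunk 1: at line 1 remove [bgpik] add [kcx,jvb] -> 8 lines: eksr bpo kcx jvb gzrc leo gmb xao
Hunk 2: at line 1 remove [kcx] add [wopy] -> 8 lines: eksr bpo wopy jvb gzrc leo gmb xao
Hunk 3: at line 3 remove [jvb,gzrc] add [edr,ftvvv,iqt] -> 9 lines: eksr bpo wopy edr ftvvv iqt leo gmb xao
Hunk 4: at line 5 remove [iqt] add [fjgth,jgc,xif] -> 11 lines: eksr bpo wopy edr ftvvv fjgth jgc xif leo gmb xao
Hunk 5: at line 3 remove [ftvvv,fjgth,jgc] add [zyjum,zxexm,jvdtq] -> 11 lines: eksr bpo wopy edr zyjum zxexm jvdtq xif leo gmb xao
Final line count: 11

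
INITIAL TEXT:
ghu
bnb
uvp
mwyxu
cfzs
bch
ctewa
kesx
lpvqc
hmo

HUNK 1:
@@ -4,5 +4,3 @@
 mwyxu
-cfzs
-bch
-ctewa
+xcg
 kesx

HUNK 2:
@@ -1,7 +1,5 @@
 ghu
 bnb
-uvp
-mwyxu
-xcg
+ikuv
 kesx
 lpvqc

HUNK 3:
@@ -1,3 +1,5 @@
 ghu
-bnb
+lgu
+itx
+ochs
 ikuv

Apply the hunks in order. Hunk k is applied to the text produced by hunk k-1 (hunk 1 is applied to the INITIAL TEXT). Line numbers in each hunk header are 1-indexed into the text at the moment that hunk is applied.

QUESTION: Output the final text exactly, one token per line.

Answer: ghu
lgu
itx
ochs
ikuv
kesx
lpvqc
hmo

Derivation:
Hunk 1: at line 4 remove [cfzs,bch,ctewa] add [xcg] -> 8 lines: ghu bnb uvp mwyxu xcg kesx lpvqc hmo
Hunk 2: at line 1 remove [uvp,mwyxu,xcg] add [ikuv] -> 6 lines: ghu bnb ikuv kesx lpvqc hmo
Hunk 3: at line 1 remove [bnb] add [lgu,itx,ochs] -> 8 lines: ghu lgu itx ochs ikuv kesx lpvqc hmo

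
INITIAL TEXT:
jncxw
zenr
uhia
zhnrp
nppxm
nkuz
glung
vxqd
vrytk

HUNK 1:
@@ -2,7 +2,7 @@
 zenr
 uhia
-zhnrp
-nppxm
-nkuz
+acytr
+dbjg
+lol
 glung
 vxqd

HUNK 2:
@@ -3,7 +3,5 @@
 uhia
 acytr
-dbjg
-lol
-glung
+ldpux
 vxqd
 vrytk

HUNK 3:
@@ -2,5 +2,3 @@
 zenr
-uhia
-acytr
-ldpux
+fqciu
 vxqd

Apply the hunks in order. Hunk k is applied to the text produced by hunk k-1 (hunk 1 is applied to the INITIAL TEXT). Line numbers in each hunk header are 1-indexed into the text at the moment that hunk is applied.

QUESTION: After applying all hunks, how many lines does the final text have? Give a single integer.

Hunk 1: at line 2 remove [zhnrp,nppxm,nkuz] add [acytr,dbjg,lol] -> 9 lines: jncxw zenr uhia acytr dbjg lol glung vxqd vrytk
Hunk 2: at line 3 remove [dbjg,lol,glung] add [ldpux] -> 7 lines: jncxw zenr uhia acytr ldpux vxqd vrytk
Hunk 3: at line 2 remove [uhia,acytr,ldpux] add [fqciu] -> 5 lines: jncxw zenr fqciu vxqd vrytk
Final line count: 5

Answer: 5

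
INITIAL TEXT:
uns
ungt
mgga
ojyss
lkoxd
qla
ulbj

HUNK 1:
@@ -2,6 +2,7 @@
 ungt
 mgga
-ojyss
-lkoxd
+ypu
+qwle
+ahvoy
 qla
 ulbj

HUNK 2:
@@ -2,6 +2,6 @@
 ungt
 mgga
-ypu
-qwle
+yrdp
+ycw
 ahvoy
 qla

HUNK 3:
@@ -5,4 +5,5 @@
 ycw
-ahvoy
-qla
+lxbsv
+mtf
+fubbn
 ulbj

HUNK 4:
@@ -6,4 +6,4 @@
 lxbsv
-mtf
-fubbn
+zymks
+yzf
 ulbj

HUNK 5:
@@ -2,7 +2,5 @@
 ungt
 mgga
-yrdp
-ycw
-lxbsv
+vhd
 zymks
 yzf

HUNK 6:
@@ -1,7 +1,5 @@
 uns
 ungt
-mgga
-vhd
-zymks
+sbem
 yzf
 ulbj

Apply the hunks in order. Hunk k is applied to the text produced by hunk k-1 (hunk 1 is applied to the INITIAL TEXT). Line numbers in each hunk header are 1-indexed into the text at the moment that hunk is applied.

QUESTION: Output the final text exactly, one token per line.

Hunk 1: at line 2 remove [ojyss,lkoxd] add [ypu,qwle,ahvoy] -> 8 lines: uns ungt mgga ypu qwle ahvoy qla ulbj
Hunk 2: at line 2 remove [ypu,qwle] add [yrdp,ycw] -> 8 lines: uns ungt mgga yrdp ycw ahvoy qla ulbj
Hunk 3: at line 5 remove [ahvoy,qla] add [lxbsv,mtf,fubbn] -> 9 lines: uns ungt mgga yrdp ycw lxbsv mtf fubbn ulbj
Hunk 4: at line 6 remove [mtf,fubbn] add [zymks,yzf] -> 9 lines: uns ungt mgga yrdp ycw lxbsv zymks yzf ulbj
Hunk 5: at line 2 remove [yrdp,ycw,lxbsv] add [vhd] -> 7 lines: uns ungt mgga vhd zymks yzf ulbj
Hunk 6: at line 1 remove [mgga,vhd,zymks] add [sbem] -> 5 lines: uns ungt sbem yzf ulbj

Answer: uns
ungt
sbem
yzf
ulbj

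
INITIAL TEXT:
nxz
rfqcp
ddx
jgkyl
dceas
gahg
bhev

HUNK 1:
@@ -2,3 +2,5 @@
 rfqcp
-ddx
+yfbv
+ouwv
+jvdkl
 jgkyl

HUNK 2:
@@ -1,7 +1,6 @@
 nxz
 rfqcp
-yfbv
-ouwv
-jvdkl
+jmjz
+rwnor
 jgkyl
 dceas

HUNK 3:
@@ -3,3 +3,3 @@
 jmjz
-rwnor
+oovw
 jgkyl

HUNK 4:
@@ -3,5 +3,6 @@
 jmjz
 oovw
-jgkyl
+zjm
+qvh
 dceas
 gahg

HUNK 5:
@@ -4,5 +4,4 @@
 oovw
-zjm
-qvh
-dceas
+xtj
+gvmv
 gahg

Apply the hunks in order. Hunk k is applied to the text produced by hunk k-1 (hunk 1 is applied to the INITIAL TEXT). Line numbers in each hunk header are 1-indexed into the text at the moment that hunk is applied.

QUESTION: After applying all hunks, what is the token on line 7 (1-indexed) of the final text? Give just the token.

Hunk 1: at line 2 remove [ddx] add [yfbv,ouwv,jvdkl] -> 9 lines: nxz rfqcp yfbv ouwv jvdkl jgkyl dceas gahg bhev
Hunk 2: at line 1 remove [yfbv,ouwv,jvdkl] add [jmjz,rwnor] -> 8 lines: nxz rfqcp jmjz rwnor jgkyl dceas gahg bhev
Hunk 3: at line 3 remove [rwnor] add [oovw] -> 8 lines: nxz rfqcp jmjz oovw jgkyl dceas gahg bhev
Hunk 4: at line 3 remove [jgkyl] add [zjm,qvh] -> 9 lines: nxz rfqcp jmjz oovw zjm qvh dceas gahg bhev
Hunk 5: at line 4 remove [zjm,qvh,dceas] add [xtj,gvmv] -> 8 lines: nxz rfqcp jmjz oovw xtj gvmv gahg bhev
Final line 7: gahg

Answer: gahg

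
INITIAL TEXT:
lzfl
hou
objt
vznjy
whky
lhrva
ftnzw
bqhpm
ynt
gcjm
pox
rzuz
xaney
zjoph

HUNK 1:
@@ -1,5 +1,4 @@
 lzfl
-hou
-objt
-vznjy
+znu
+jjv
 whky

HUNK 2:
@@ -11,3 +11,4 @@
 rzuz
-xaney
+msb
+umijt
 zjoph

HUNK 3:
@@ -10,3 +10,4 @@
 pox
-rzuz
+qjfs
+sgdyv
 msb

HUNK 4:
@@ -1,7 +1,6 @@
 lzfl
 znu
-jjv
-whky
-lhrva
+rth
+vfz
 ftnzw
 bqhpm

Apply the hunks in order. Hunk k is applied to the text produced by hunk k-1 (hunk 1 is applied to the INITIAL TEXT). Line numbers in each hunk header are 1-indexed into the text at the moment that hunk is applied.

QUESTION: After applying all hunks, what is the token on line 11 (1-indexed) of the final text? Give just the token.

Hunk 1: at line 1 remove [hou,objt,vznjy] add [znu,jjv] -> 13 lines: lzfl znu jjv whky lhrva ftnzw bqhpm ynt gcjm pox rzuz xaney zjoph
Hunk 2: at line 11 remove [xaney] add [msb,umijt] -> 14 lines: lzfl znu jjv whky lhrva ftnzw bqhpm ynt gcjm pox rzuz msb umijt zjoph
Hunk 3: at line 10 remove [rzuz] add [qjfs,sgdyv] -> 15 lines: lzfl znu jjv whky lhrva ftnzw bqhpm ynt gcjm pox qjfs sgdyv msb umijt zjoph
Hunk 4: at line 1 remove [jjv,whky,lhrva] add [rth,vfz] -> 14 lines: lzfl znu rth vfz ftnzw bqhpm ynt gcjm pox qjfs sgdyv msb umijt zjoph
Final line 11: sgdyv

Answer: sgdyv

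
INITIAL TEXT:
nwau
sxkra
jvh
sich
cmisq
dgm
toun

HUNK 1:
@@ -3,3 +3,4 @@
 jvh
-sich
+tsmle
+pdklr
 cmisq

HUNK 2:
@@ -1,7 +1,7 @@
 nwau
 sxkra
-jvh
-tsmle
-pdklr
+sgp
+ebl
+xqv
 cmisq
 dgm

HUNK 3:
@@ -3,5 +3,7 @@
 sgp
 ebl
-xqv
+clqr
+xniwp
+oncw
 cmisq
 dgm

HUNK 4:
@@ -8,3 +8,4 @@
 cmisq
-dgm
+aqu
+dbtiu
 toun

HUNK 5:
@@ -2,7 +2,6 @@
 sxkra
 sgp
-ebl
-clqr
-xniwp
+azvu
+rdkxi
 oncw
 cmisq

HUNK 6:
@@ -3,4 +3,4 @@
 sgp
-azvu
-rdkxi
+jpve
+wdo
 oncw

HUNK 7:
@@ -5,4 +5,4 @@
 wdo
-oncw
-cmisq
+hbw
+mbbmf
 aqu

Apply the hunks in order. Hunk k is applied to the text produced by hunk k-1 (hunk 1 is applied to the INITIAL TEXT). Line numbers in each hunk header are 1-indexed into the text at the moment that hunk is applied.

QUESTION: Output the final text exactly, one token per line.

Hunk 1: at line 3 remove [sich] add [tsmle,pdklr] -> 8 lines: nwau sxkra jvh tsmle pdklr cmisq dgm toun
Hunk 2: at line 1 remove [jvh,tsmle,pdklr] add [sgp,ebl,xqv] -> 8 lines: nwau sxkra sgp ebl xqv cmisq dgm toun
Hunk 3: at line 3 remove [xqv] add [clqr,xniwp,oncw] -> 10 lines: nwau sxkra sgp ebl clqr xniwp oncw cmisq dgm toun
Hunk 4: at line 8 remove [dgm] add [aqu,dbtiu] -> 11 lines: nwau sxkra sgp ebl clqr xniwp oncw cmisq aqu dbtiu toun
Hunk 5: at line 2 remove [ebl,clqr,xniwp] add [azvu,rdkxi] -> 10 lines: nwau sxkra sgp azvu rdkxi oncw cmisq aqu dbtiu toun
Hunk 6: at line 3 remove [azvu,rdkxi] add [jpve,wdo] -> 10 lines: nwau sxkra sgp jpve wdo oncw cmisq aqu dbtiu toun
Hunk 7: at line 5 remove [oncw,cmisq] add [hbw,mbbmf] -> 10 lines: nwau sxkra sgp jpve wdo hbw mbbmf aqu dbtiu toun

Answer: nwau
sxkra
sgp
jpve
wdo
hbw
mbbmf
aqu
dbtiu
toun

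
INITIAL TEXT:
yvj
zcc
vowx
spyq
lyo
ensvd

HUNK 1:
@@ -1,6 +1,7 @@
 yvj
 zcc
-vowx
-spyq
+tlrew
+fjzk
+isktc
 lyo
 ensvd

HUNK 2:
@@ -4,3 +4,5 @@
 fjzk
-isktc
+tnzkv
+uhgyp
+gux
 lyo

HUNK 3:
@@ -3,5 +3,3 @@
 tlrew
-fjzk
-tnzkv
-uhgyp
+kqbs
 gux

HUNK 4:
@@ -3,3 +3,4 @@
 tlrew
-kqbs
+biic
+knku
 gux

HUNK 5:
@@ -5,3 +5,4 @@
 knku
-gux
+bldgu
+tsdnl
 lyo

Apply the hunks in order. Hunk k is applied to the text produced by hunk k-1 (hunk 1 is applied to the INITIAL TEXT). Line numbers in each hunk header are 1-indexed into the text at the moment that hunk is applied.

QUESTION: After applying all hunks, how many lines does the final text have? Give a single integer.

Hunk 1: at line 1 remove [vowx,spyq] add [tlrew,fjzk,isktc] -> 7 lines: yvj zcc tlrew fjzk isktc lyo ensvd
Hunk 2: at line 4 remove [isktc] add [tnzkv,uhgyp,gux] -> 9 lines: yvj zcc tlrew fjzk tnzkv uhgyp gux lyo ensvd
Hunk 3: at line 3 remove [fjzk,tnzkv,uhgyp] add [kqbs] -> 7 lines: yvj zcc tlrew kqbs gux lyo ensvd
Hunk 4: at line 3 remove [kqbs] add [biic,knku] -> 8 lines: yvj zcc tlrew biic knku gux lyo ensvd
Hunk 5: at line 5 remove [gux] add [bldgu,tsdnl] -> 9 lines: yvj zcc tlrew biic knku bldgu tsdnl lyo ensvd
Final line count: 9

Answer: 9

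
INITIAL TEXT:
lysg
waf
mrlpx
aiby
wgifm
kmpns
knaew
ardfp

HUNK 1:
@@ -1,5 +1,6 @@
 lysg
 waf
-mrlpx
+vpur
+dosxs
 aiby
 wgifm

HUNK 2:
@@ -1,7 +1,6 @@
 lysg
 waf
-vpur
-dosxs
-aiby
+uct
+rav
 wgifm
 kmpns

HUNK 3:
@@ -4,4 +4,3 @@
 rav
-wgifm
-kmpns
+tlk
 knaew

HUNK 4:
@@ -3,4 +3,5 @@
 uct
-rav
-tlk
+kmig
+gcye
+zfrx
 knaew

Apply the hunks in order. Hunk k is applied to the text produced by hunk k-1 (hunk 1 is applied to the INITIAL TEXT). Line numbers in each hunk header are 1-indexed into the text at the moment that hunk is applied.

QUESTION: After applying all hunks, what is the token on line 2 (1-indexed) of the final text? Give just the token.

Hunk 1: at line 1 remove [mrlpx] add [vpur,dosxs] -> 9 lines: lysg waf vpur dosxs aiby wgifm kmpns knaew ardfp
Hunk 2: at line 1 remove [vpur,dosxs,aiby] add [uct,rav] -> 8 lines: lysg waf uct rav wgifm kmpns knaew ardfp
Hunk 3: at line 4 remove [wgifm,kmpns] add [tlk] -> 7 lines: lysg waf uct rav tlk knaew ardfp
Hunk 4: at line 3 remove [rav,tlk] add [kmig,gcye,zfrx] -> 8 lines: lysg waf uct kmig gcye zfrx knaew ardfp
Final line 2: waf

Answer: waf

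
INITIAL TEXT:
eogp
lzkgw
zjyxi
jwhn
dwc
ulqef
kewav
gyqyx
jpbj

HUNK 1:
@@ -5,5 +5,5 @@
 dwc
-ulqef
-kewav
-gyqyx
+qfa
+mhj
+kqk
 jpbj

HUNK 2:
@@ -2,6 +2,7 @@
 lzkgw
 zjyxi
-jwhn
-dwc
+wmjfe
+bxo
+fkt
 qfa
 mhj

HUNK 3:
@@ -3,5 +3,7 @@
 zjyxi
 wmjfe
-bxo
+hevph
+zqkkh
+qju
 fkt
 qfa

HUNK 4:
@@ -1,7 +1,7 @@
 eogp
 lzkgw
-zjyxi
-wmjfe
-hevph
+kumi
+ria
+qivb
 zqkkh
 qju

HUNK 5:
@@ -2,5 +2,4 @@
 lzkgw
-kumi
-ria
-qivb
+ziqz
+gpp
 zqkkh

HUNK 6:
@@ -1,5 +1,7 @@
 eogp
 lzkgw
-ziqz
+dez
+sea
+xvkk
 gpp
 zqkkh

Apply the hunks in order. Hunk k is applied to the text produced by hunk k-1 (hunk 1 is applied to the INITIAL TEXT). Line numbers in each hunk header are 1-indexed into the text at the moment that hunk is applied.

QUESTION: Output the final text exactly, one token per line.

Answer: eogp
lzkgw
dez
sea
xvkk
gpp
zqkkh
qju
fkt
qfa
mhj
kqk
jpbj

Derivation:
Hunk 1: at line 5 remove [ulqef,kewav,gyqyx] add [qfa,mhj,kqk] -> 9 lines: eogp lzkgw zjyxi jwhn dwc qfa mhj kqk jpbj
Hunk 2: at line 2 remove [jwhn,dwc] add [wmjfe,bxo,fkt] -> 10 lines: eogp lzkgw zjyxi wmjfe bxo fkt qfa mhj kqk jpbj
Hunk 3: at line 3 remove [bxo] add [hevph,zqkkh,qju] -> 12 lines: eogp lzkgw zjyxi wmjfe hevph zqkkh qju fkt qfa mhj kqk jpbj
Hunk 4: at line 1 remove [zjyxi,wmjfe,hevph] add [kumi,ria,qivb] -> 12 lines: eogp lzkgw kumi ria qivb zqkkh qju fkt qfa mhj kqk jpbj
Hunk 5: at line 2 remove [kumi,ria,qivb] add [ziqz,gpp] -> 11 lines: eogp lzkgw ziqz gpp zqkkh qju fkt qfa mhj kqk jpbj
Hunk 6: at line 1 remove [ziqz] add [dez,sea,xvkk] -> 13 lines: eogp lzkgw dez sea xvkk gpp zqkkh qju fkt qfa mhj kqk jpbj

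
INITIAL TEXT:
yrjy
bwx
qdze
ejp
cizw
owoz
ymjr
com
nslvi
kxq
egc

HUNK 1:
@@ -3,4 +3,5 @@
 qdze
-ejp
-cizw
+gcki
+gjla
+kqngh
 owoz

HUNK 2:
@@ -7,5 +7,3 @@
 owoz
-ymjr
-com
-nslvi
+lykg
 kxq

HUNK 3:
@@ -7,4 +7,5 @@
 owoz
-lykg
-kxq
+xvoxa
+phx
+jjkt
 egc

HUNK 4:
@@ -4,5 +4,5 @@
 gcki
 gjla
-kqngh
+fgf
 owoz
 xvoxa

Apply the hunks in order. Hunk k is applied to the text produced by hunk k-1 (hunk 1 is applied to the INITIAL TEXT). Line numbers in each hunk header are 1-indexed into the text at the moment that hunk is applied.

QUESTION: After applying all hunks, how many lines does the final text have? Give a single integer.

Answer: 11

Derivation:
Hunk 1: at line 3 remove [ejp,cizw] add [gcki,gjla,kqngh] -> 12 lines: yrjy bwx qdze gcki gjla kqngh owoz ymjr com nslvi kxq egc
Hunk 2: at line 7 remove [ymjr,com,nslvi] add [lykg] -> 10 lines: yrjy bwx qdze gcki gjla kqngh owoz lykg kxq egc
Hunk 3: at line 7 remove [lykg,kxq] add [xvoxa,phx,jjkt] -> 11 lines: yrjy bwx qdze gcki gjla kqngh owoz xvoxa phx jjkt egc
Hunk 4: at line 4 remove [kqngh] add [fgf] -> 11 lines: yrjy bwx qdze gcki gjla fgf owoz xvoxa phx jjkt egc
Final line count: 11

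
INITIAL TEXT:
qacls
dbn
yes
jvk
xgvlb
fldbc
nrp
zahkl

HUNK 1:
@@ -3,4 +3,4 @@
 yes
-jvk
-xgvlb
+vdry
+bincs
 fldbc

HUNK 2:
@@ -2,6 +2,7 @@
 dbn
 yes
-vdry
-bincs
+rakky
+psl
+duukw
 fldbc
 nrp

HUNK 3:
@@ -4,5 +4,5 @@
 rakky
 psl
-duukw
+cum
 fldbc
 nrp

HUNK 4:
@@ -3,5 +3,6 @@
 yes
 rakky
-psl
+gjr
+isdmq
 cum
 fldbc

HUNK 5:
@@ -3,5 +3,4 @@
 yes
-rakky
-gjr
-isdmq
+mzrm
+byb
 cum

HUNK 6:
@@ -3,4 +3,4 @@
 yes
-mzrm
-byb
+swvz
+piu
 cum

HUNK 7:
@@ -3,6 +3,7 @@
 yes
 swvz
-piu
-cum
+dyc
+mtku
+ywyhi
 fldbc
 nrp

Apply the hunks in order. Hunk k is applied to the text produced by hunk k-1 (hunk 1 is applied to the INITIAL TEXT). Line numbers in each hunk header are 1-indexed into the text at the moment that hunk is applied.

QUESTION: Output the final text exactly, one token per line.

Answer: qacls
dbn
yes
swvz
dyc
mtku
ywyhi
fldbc
nrp
zahkl

Derivation:
Hunk 1: at line 3 remove [jvk,xgvlb] add [vdry,bincs] -> 8 lines: qacls dbn yes vdry bincs fldbc nrp zahkl
Hunk 2: at line 2 remove [vdry,bincs] add [rakky,psl,duukw] -> 9 lines: qacls dbn yes rakky psl duukw fldbc nrp zahkl
Hunk 3: at line 4 remove [duukw] add [cum] -> 9 lines: qacls dbn yes rakky psl cum fldbc nrp zahkl
Hunk 4: at line 3 remove [psl] add [gjr,isdmq] -> 10 lines: qacls dbn yes rakky gjr isdmq cum fldbc nrp zahkl
Hunk 5: at line 3 remove [rakky,gjr,isdmq] add [mzrm,byb] -> 9 lines: qacls dbn yes mzrm byb cum fldbc nrp zahkl
Hunk 6: at line 3 remove [mzrm,byb] add [swvz,piu] -> 9 lines: qacls dbn yes swvz piu cum fldbc nrp zahkl
Hunk 7: at line 3 remove [piu,cum] add [dyc,mtku,ywyhi] -> 10 lines: qacls dbn yes swvz dyc mtku ywyhi fldbc nrp zahkl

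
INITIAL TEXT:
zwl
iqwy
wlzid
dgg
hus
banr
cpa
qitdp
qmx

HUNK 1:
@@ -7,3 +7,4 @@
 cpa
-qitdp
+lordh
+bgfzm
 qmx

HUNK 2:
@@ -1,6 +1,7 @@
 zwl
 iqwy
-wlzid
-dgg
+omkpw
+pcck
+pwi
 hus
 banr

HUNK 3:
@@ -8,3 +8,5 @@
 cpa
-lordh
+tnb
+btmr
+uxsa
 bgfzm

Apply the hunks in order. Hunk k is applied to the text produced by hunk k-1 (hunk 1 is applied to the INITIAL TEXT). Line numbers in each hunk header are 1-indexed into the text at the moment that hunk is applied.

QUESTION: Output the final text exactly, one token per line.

Answer: zwl
iqwy
omkpw
pcck
pwi
hus
banr
cpa
tnb
btmr
uxsa
bgfzm
qmx

Derivation:
Hunk 1: at line 7 remove [qitdp] add [lordh,bgfzm] -> 10 lines: zwl iqwy wlzid dgg hus banr cpa lordh bgfzm qmx
Hunk 2: at line 1 remove [wlzid,dgg] add [omkpw,pcck,pwi] -> 11 lines: zwl iqwy omkpw pcck pwi hus banr cpa lordh bgfzm qmx
Hunk 3: at line 8 remove [lordh] add [tnb,btmr,uxsa] -> 13 lines: zwl iqwy omkpw pcck pwi hus banr cpa tnb btmr uxsa bgfzm qmx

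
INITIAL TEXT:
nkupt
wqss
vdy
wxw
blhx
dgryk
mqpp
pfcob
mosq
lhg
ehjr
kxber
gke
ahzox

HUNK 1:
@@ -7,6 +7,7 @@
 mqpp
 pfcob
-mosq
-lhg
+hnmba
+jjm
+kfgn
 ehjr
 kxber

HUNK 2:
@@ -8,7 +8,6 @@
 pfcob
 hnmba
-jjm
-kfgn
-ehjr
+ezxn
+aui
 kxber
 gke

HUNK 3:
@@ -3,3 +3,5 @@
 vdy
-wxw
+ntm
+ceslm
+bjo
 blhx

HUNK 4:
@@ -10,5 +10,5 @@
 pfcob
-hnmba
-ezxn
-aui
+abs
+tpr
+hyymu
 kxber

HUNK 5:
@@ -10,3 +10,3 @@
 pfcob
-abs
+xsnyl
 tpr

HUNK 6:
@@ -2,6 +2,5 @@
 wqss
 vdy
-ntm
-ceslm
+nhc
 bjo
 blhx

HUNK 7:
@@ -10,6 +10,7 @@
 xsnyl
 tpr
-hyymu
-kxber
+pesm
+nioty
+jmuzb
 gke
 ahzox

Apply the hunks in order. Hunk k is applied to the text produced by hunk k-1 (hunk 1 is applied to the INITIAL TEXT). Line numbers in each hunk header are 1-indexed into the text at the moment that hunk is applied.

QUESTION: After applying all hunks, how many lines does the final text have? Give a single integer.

Hunk 1: at line 7 remove [mosq,lhg] add [hnmba,jjm,kfgn] -> 15 lines: nkupt wqss vdy wxw blhx dgryk mqpp pfcob hnmba jjm kfgn ehjr kxber gke ahzox
Hunk 2: at line 8 remove [jjm,kfgn,ehjr] add [ezxn,aui] -> 14 lines: nkupt wqss vdy wxw blhx dgryk mqpp pfcob hnmba ezxn aui kxber gke ahzox
Hunk 3: at line 3 remove [wxw] add [ntm,ceslm,bjo] -> 16 lines: nkupt wqss vdy ntm ceslm bjo blhx dgryk mqpp pfcob hnmba ezxn aui kxber gke ahzox
Hunk 4: at line 10 remove [hnmba,ezxn,aui] add [abs,tpr,hyymu] -> 16 lines: nkupt wqss vdy ntm ceslm bjo blhx dgryk mqpp pfcob abs tpr hyymu kxber gke ahzox
Hunk 5: at line 10 remove [abs] add [xsnyl] -> 16 lines: nkupt wqss vdy ntm ceslm bjo blhx dgryk mqpp pfcob xsnyl tpr hyymu kxber gke ahzox
Hunk 6: at line 2 remove [ntm,ceslm] add [nhc] -> 15 lines: nkupt wqss vdy nhc bjo blhx dgryk mqpp pfcob xsnyl tpr hyymu kxber gke ahzox
Hunk 7: at line 10 remove [hyymu,kxber] add [pesm,nioty,jmuzb] -> 16 lines: nkupt wqss vdy nhc bjo blhx dgryk mqpp pfcob xsnyl tpr pesm nioty jmuzb gke ahzox
Final line count: 16

Answer: 16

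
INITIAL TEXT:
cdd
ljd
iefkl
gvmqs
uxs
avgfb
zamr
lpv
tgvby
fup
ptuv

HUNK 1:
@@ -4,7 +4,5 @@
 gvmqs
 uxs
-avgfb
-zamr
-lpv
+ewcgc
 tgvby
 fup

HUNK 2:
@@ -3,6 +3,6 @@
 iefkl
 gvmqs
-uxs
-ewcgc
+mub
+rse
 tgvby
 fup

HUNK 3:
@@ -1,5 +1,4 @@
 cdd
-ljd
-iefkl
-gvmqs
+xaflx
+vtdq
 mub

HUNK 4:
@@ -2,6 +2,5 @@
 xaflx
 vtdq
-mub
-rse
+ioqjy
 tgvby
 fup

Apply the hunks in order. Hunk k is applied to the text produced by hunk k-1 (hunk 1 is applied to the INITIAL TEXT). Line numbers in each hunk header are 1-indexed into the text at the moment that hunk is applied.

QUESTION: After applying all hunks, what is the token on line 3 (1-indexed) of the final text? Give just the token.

Answer: vtdq

Derivation:
Hunk 1: at line 4 remove [avgfb,zamr,lpv] add [ewcgc] -> 9 lines: cdd ljd iefkl gvmqs uxs ewcgc tgvby fup ptuv
Hunk 2: at line 3 remove [uxs,ewcgc] add [mub,rse] -> 9 lines: cdd ljd iefkl gvmqs mub rse tgvby fup ptuv
Hunk 3: at line 1 remove [ljd,iefkl,gvmqs] add [xaflx,vtdq] -> 8 lines: cdd xaflx vtdq mub rse tgvby fup ptuv
Hunk 4: at line 2 remove [mub,rse] add [ioqjy] -> 7 lines: cdd xaflx vtdq ioqjy tgvby fup ptuv
Final line 3: vtdq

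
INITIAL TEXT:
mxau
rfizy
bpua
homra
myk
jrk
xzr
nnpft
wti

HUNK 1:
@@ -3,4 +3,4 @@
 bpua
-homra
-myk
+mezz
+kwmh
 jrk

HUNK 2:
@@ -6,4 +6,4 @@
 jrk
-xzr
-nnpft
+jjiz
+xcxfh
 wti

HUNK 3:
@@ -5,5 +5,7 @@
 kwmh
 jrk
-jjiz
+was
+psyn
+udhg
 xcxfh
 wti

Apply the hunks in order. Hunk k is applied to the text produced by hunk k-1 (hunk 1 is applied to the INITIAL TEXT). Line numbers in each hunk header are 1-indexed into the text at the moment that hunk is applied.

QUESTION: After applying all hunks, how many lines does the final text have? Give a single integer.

Hunk 1: at line 3 remove [homra,myk] add [mezz,kwmh] -> 9 lines: mxau rfizy bpua mezz kwmh jrk xzr nnpft wti
Hunk 2: at line 6 remove [xzr,nnpft] add [jjiz,xcxfh] -> 9 lines: mxau rfizy bpua mezz kwmh jrk jjiz xcxfh wti
Hunk 3: at line 5 remove [jjiz] add [was,psyn,udhg] -> 11 lines: mxau rfizy bpua mezz kwmh jrk was psyn udhg xcxfh wti
Final line count: 11

Answer: 11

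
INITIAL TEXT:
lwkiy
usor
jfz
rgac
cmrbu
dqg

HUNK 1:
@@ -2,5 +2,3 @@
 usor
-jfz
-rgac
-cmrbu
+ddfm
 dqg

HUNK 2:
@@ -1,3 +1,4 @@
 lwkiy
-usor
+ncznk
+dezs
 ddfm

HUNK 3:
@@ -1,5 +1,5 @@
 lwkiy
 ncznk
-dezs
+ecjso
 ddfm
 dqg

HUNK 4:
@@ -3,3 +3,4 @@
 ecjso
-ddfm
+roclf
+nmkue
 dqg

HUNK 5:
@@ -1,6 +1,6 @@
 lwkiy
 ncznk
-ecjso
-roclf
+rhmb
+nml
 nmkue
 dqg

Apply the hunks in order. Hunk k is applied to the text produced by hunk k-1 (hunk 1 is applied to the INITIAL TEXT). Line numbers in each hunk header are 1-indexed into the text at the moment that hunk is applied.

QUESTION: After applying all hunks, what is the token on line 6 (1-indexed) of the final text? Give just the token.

Answer: dqg

Derivation:
Hunk 1: at line 2 remove [jfz,rgac,cmrbu] add [ddfm] -> 4 lines: lwkiy usor ddfm dqg
Hunk 2: at line 1 remove [usor] add [ncznk,dezs] -> 5 lines: lwkiy ncznk dezs ddfm dqg
Hunk 3: at line 1 remove [dezs] add [ecjso] -> 5 lines: lwkiy ncznk ecjso ddfm dqg
Hunk 4: at line 3 remove [ddfm] add [roclf,nmkue] -> 6 lines: lwkiy ncznk ecjso roclf nmkue dqg
Hunk 5: at line 1 remove [ecjso,roclf] add [rhmb,nml] -> 6 lines: lwkiy ncznk rhmb nml nmkue dqg
Final line 6: dqg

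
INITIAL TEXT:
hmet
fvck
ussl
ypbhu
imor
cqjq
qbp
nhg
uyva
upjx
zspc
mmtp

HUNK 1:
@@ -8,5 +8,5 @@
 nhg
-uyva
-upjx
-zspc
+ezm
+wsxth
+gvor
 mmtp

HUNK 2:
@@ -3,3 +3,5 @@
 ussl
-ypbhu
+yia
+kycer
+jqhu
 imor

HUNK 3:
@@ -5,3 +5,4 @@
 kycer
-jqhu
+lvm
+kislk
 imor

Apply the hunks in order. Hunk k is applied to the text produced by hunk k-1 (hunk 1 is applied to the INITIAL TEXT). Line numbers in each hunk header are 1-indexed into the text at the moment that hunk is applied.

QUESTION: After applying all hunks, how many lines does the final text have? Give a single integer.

Answer: 15

Derivation:
Hunk 1: at line 8 remove [uyva,upjx,zspc] add [ezm,wsxth,gvor] -> 12 lines: hmet fvck ussl ypbhu imor cqjq qbp nhg ezm wsxth gvor mmtp
Hunk 2: at line 3 remove [ypbhu] add [yia,kycer,jqhu] -> 14 lines: hmet fvck ussl yia kycer jqhu imor cqjq qbp nhg ezm wsxth gvor mmtp
Hunk 3: at line 5 remove [jqhu] add [lvm,kislk] -> 15 lines: hmet fvck ussl yia kycer lvm kislk imor cqjq qbp nhg ezm wsxth gvor mmtp
Final line count: 15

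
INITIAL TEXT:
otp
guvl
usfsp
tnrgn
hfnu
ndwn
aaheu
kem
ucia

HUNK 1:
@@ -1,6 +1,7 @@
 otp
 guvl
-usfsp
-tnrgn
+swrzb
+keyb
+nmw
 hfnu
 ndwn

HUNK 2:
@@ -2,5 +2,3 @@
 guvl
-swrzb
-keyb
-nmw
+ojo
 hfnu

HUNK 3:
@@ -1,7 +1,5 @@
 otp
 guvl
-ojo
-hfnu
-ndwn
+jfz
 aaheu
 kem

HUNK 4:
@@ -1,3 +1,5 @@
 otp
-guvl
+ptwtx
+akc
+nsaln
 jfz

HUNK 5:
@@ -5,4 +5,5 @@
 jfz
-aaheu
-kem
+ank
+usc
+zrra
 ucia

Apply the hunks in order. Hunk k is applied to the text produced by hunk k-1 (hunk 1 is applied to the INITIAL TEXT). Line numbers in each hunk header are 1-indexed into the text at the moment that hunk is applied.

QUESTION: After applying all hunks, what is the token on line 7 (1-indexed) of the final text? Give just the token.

Hunk 1: at line 1 remove [usfsp,tnrgn] add [swrzb,keyb,nmw] -> 10 lines: otp guvl swrzb keyb nmw hfnu ndwn aaheu kem ucia
Hunk 2: at line 2 remove [swrzb,keyb,nmw] add [ojo] -> 8 lines: otp guvl ojo hfnu ndwn aaheu kem ucia
Hunk 3: at line 1 remove [ojo,hfnu,ndwn] add [jfz] -> 6 lines: otp guvl jfz aaheu kem ucia
Hunk 4: at line 1 remove [guvl] add [ptwtx,akc,nsaln] -> 8 lines: otp ptwtx akc nsaln jfz aaheu kem ucia
Hunk 5: at line 5 remove [aaheu,kem] add [ank,usc,zrra] -> 9 lines: otp ptwtx akc nsaln jfz ank usc zrra ucia
Final line 7: usc

Answer: usc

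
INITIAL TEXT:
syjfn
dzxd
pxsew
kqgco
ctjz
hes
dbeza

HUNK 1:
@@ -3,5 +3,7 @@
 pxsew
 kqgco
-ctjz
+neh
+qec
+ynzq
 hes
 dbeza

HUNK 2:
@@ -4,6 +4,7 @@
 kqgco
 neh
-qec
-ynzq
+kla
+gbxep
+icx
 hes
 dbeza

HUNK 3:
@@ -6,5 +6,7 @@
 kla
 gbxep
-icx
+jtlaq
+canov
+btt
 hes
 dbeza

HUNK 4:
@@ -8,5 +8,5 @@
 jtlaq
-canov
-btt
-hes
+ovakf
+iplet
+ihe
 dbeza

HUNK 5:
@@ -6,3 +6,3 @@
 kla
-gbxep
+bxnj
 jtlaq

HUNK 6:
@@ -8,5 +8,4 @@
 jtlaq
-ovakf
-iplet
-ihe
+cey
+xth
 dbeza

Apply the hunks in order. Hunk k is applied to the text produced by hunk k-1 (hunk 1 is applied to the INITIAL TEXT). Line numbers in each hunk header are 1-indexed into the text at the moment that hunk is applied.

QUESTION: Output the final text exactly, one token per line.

Answer: syjfn
dzxd
pxsew
kqgco
neh
kla
bxnj
jtlaq
cey
xth
dbeza

Derivation:
Hunk 1: at line 3 remove [ctjz] add [neh,qec,ynzq] -> 9 lines: syjfn dzxd pxsew kqgco neh qec ynzq hes dbeza
Hunk 2: at line 4 remove [qec,ynzq] add [kla,gbxep,icx] -> 10 lines: syjfn dzxd pxsew kqgco neh kla gbxep icx hes dbeza
Hunk 3: at line 6 remove [icx] add [jtlaq,canov,btt] -> 12 lines: syjfn dzxd pxsew kqgco neh kla gbxep jtlaq canov btt hes dbeza
Hunk 4: at line 8 remove [canov,btt,hes] add [ovakf,iplet,ihe] -> 12 lines: syjfn dzxd pxsew kqgco neh kla gbxep jtlaq ovakf iplet ihe dbeza
Hunk 5: at line 6 remove [gbxep] add [bxnj] -> 12 lines: syjfn dzxd pxsew kqgco neh kla bxnj jtlaq ovakf iplet ihe dbeza
Hunk 6: at line 8 remove [ovakf,iplet,ihe] add [cey,xth] -> 11 lines: syjfn dzxd pxsew kqgco neh kla bxnj jtlaq cey xth dbeza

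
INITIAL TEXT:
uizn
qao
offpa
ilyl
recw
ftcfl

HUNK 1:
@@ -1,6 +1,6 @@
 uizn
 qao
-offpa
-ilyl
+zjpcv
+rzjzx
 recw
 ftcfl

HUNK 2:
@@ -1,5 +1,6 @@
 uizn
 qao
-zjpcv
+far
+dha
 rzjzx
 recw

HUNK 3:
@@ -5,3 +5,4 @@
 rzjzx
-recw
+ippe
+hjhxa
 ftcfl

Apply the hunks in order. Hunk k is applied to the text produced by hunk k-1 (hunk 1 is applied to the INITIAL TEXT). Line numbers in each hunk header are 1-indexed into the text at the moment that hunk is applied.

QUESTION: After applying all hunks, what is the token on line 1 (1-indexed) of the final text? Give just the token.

Answer: uizn

Derivation:
Hunk 1: at line 1 remove [offpa,ilyl] add [zjpcv,rzjzx] -> 6 lines: uizn qao zjpcv rzjzx recw ftcfl
Hunk 2: at line 1 remove [zjpcv] add [far,dha] -> 7 lines: uizn qao far dha rzjzx recw ftcfl
Hunk 3: at line 5 remove [recw] add [ippe,hjhxa] -> 8 lines: uizn qao far dha rzjzx ippe hjhxa ftcfl
Final line 1: uizn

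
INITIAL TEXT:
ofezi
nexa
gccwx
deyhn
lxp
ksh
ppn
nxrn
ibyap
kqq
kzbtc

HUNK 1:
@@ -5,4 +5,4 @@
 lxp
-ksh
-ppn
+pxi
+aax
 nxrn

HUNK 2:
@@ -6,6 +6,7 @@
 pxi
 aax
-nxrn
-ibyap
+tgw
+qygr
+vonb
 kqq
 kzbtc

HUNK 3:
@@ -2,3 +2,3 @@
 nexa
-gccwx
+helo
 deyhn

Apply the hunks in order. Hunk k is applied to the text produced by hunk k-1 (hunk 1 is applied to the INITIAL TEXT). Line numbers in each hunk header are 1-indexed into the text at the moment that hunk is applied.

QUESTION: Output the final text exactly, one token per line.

Hunk 1: at line 5 remove [ksh,ppn] add [pxi,aax] -> 11 lines: ofezi nexa gccwx deyhn lxp pxi aax nxrn ibyap kqq kzbtc
Hunk 2: at line 6 remove [nxrn,ibyap] add [tgw,qygr,vonb] -> 12 lines: ofezi nexa gccwx deyhn lxp pxi aax tgw qygr vonb kqq kzbtc
Hunk 3: at line 2 remove [gccwx] add [helo] -> 12 lines: ofezi nexa helo deyhn lxp pxi aax tgw qygr vonb kqq kzbtc

Answer: ofezi
nexa
helo
deyhn
lxp
pxi
aax
tgw
qygr
vonb
kqq
kzbtc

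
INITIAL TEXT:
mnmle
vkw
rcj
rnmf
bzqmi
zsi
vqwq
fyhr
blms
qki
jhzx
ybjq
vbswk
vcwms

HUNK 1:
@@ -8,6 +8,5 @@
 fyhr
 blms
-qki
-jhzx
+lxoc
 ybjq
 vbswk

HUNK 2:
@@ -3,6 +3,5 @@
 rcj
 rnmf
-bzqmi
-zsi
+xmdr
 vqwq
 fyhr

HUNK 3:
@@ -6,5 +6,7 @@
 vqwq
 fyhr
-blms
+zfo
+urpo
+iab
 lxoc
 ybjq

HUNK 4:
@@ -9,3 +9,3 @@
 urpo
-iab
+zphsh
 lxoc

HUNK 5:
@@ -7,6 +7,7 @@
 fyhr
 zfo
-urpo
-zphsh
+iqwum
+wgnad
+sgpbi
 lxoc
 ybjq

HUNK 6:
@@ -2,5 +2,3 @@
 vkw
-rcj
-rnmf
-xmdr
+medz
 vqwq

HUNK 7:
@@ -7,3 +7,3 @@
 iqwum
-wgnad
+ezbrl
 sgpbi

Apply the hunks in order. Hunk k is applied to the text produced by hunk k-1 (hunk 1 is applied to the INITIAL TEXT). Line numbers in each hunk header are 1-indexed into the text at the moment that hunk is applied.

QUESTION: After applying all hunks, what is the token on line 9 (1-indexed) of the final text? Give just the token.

Hunk 1: at line 8 remove [qki,jhzx] add [lxoc] -> 13 lines: mnmle vkw rcj rnmf bzqmi zsi vqwq fyhr blms lxoc ybjq vbswk vcwms
Hunk 2: at line 3 remove [bzqmi,zsi] add [xmdr] -> 12 lines: mnmle vkw rcj rnmf xmdr vqwq fyhr blms lxoc ybjq vbswk vcwms
Hunk 3: at line 6 remove [blms] add [zfo,urpo,iab] -> 14 lines: mnmle vkw rcj rnmf xmdr vqwq fyhr zfo urpo iab lxoc ybjq vbswk vcwms
Hunk 4: at line 9 remove [iab] add [zphsh] -> 14 lines: mnmle vkw rcj rnmf xmdr vqwq fyhr zfo urpo zphsh lxoc ybjq vbswk vcwms
Hunk 5: at line 7 remove [urpo,zphsh] add [iqwum,wgnad,sgpbi] -> 15 lines: mnmle vkw rcj rnmf xmdr vqwq fyhr zfo iqwum wgnad sgpbi lxoc ybjq vbswk vcwms
Hunk 6: at line 2 remove [rcj,rnmf,xmdr] add [medz] -> 13 lines: mnmle vkw medz vqwq fyhr zfo iqwum wgnad sgpbi lxoc ybjq vbswk vcwms
Hunk 7: at line 7 remove [wgnad] add [ezbrl] -> 13 lines: mnmle vkw medz vqwq fyhr zfo iqwum ezbrl sgpbi lxoc ybjq vbswk vcwms
Final line 9: sgpbi

Answer: sgpbi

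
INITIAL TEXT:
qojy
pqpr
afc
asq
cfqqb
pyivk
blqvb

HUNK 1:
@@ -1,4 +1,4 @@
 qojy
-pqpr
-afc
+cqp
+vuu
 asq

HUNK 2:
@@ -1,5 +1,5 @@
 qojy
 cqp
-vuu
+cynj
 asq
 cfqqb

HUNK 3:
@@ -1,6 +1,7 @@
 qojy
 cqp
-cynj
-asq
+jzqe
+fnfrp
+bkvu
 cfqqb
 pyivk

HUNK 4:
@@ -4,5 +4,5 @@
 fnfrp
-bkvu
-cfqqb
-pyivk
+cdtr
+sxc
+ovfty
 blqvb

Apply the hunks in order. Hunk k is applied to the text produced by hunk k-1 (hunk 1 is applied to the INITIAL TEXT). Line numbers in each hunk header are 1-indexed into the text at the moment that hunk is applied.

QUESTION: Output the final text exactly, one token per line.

Answer: qojy
cqp
jzqe
fnfrp
cdtr
sxc
ovfty
blqvb

Derivation:
Hunk 1: at line 1 remove [pqpr,afc] add [cqp,vuu] -> 7 lines: qojy cqp vuu asq cfqqb pyivk blqvb
Hunk 2: at line 1 remove [vuu] add [cynj] -> 7 lines: qojy cqp cynj asq cfqqb pyivk blqvb
Hunk 3: at line 1 remove [cynj,asq] add [jzqe,fnfrp,bkvu] -> 8 lines: qojy cqp jzqe fnfrp bkvu cfqqb pyivk blqvb
Hunk 4: at line 4 remove [bkvu,cfqqb,pyivk] add [cdtr,sxc,ovfty] -> 8 lines: qojy cqp jzqe fnfrp cdtr sxc ovfty blqvb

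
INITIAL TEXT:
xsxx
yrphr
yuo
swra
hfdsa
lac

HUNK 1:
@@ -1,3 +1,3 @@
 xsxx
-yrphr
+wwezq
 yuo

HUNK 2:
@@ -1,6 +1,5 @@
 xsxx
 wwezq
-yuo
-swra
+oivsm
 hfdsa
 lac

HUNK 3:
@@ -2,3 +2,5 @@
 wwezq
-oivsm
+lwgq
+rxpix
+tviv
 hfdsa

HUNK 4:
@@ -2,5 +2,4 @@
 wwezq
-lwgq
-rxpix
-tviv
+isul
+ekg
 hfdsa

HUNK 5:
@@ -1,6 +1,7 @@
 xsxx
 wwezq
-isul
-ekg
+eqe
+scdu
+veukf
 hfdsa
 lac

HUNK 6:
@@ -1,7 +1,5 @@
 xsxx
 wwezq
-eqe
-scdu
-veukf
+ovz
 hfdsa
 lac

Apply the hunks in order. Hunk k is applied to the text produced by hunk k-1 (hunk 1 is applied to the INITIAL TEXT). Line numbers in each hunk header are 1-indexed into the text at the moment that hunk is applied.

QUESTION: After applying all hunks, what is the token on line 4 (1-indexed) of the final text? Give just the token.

Answer: hfdsa

Derivation:
Hunk 1: at line 1 remove [yrphr] add [wwezq] -> 6 lines: xsxx wwezq yuo swra hfdsa lac
Hunk 2: at line 1 remove [yuo,swra] add [oivsm] -> 5 lines: xsxx wwezq oivsm hfdsa lac
Hunk 3: at line 2 remove [oivsm] add [lwgq,rxpix,tviv] -> 7 lines: xsxx wwezq lwgq rxpix tviv hfdsa lac
Hunk 4: at line 2 remove [lwgq,rxpix,tviv] add [isul,ekg] -> 6 lines: xsxx wwezq isul ekg hfdsa lac
Hunk 5: at line 1 remove [isul,ekg] add [eqe,scdu,veukf] -> 7 lines: xsxx wwezq eqe scdu veukf hfdsa lac
Hunk 6: at line 1 remove [eqe,scdu,veukf] add [ovz] -> 5 lines: xsxx wwezq ovz hfdsa lac
Final line 4: hfdsa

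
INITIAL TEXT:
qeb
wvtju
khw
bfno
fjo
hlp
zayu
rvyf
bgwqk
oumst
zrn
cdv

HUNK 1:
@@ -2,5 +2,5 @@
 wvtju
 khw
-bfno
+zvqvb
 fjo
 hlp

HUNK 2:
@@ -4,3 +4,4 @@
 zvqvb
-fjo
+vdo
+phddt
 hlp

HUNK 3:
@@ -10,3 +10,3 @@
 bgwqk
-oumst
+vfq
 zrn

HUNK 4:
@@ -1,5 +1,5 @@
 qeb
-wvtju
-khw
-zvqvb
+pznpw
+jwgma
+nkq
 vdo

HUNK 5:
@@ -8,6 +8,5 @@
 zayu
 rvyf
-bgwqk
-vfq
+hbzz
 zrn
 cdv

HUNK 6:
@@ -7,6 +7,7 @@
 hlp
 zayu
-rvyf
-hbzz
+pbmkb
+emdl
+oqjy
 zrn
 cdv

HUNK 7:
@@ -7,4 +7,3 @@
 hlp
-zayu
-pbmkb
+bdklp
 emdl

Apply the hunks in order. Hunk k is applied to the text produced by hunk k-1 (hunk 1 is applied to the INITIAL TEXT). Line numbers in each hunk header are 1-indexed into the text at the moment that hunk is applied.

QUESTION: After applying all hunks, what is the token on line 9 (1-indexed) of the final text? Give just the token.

Answer: emdl

Derivation:
Hunk 1: at line 2 remove [bfno] add [zvqvb] -> 12 lines: qeb wvtju khw zvqvb fjo hlp zayu rvyf bgwqk oumst zrn cdv
Hunk 2: at line 4 remove [fjo] add [vdo,phddt] -> 13 lines: qeb wvtju khw zvqvb vdo phddt hlp zayu rvyf bgwqk oumst zrn cdv
Hunk 3: at line 10 remove [oumst] add [vfq] -> 13 lines: qeb wvtju khw zvqvb vdo phddt hlp zayu rvyf bgwqk vfq zrn cdv
Hunk 4: at line 1 remove [wvtju,khw,zvqvb] add [pznpw,jwgma,nkq] -> 13 lines: qeb pznpw jwgma nkq vdo phddt hlp zayu rvyf bgwqk vfq zrn cdv
Hunk 5: at line 8 remove [bgwqk,vfq] add [hbzz] -> 12 lines: qeb pznpw jwgma nkq vdo phddt hlp zayu rvyf hbzz zrn cdv
Hunk 6: at line 7 remove [rvyf,hbzz] add [pbmkb,emdl,oqjy] -> 13 lines: qeb pznpw jwgma nkq vdo phddt hlp zayu pbmkb emdl oqjy zrn cdv
Hunk 7: at line 7 remove [zayu,pbmkb] add [bdklp] -> 12 lines: qeb pznpw jwgma nkq vdo phddt hlp bdklp emdl oqjy zrn cdv
Final line 9: emdl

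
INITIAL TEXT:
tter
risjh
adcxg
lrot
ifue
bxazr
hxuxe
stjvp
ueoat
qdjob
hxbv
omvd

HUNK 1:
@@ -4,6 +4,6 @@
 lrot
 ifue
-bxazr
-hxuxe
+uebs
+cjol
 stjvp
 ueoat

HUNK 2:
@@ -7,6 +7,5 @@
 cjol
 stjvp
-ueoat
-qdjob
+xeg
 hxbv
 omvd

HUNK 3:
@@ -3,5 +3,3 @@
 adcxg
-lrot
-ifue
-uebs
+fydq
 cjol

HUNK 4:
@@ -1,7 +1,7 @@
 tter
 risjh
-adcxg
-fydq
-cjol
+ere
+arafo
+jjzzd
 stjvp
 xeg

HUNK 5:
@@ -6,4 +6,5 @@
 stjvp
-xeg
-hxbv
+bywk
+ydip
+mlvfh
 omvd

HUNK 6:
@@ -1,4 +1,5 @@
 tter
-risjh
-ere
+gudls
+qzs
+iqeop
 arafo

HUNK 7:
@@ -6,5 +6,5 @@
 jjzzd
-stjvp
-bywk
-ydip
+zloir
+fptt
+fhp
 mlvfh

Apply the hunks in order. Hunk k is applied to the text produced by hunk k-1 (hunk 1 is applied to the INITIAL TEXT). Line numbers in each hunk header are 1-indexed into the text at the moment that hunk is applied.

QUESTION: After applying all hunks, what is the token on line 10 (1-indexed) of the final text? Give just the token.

Answer: mlvfh

Derivation:
Hunk 1: at line 4 remove [bxazr,hxuxe] add [uebs,cjol] -> 12 lines: tter risjh adcxg lrot ifue uebs cjol stjvp ueoat qdjob hxbv omvd
Hunk 2: at line 7 remove [ueoat,qdjob] add [xeg] -> 11 lines: tter risjh adcxg lrot ifue uebs cjol stjvp xeg hxbv omvd
Hunk 3: at line 3 remove [lrot,ifue,uebs] add [fydq] -> 9 lines: tter risjh adcxg fydq cjol stjvp xeg hxbv omvd
Hunk 4: at line 1 remove [adcxg,fydq,cjol] add [ere,arafo,jjzzd] -> 9 lines: tter risjh ere arafo jjzzd stjvp xeg hxbv omvd
Hunk 5: at line 6 remove [xeg,hxbv] add [bywk,ydip,mlvfh] -> 10 lines: tter risjh ere arafo jjzzd stjvp bywk ydip mlvfh omvd
Hunk 6: at line 1 remove [risjh,ere] add [gudls,qzs,iqeop] -> 11 lines: tter gudls qzs iqeop arafo jjzzd stjvp bywk ydip mlvfh omvd
Hunk 7: at line 6 remove [stjvp,bywk,ydip] add [zloir,fptt,fhp] -> 11 lines: tter gudls qzs iqeop arafo jjzzd zloir fptt fhp mlvfh omvd
Final line 10: mlvfh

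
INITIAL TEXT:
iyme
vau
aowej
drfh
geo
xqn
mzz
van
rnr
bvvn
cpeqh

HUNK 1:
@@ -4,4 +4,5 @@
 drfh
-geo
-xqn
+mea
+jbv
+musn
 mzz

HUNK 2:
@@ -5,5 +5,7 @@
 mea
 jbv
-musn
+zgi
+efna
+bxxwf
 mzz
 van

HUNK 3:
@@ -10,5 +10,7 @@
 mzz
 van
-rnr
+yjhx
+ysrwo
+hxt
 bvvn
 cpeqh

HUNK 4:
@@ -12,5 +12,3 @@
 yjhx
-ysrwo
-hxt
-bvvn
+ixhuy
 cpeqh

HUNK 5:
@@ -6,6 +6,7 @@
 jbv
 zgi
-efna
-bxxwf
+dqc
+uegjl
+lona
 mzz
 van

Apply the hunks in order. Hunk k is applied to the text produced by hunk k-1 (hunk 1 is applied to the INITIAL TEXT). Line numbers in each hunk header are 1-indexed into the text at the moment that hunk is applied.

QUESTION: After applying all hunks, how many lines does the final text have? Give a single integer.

Hunk 1: at line 4 remove [geo,xqn] add [mea,jbv,musn] -> 12 lines: iyme vau aowej drfh mea jbv musn mzz van rnr bvvn cpeqh
Hunk 2: at line 5 remove [musn] add [zgi,efna,bxxwf] -> 14 lines: iyme vau aowej drfh mea jbv zgi efna bxxwf mzz van rnr bvvn cpeqh
Hunk 3: at line 10 remove [rnr] add [yjhx,ysrwo,hxt] -> 16 lines: iyme vau aowej drfh mea jbv zgi efna bxxwf mzz van yjhx ysrwo hxt bvvn cpeqh
Hunk 4: at line 12 remove [ysrwo,hxt,bvvn] add [ixhuy] -> 14 lines: iyme vau aowej drfh mea jbv zgi efna bxxwf mzz van yjhx ixhuy cpeqh
Hunk 5: at line 6 remove [efna,bxxwf] add [dqc,uegjl,lona] -> 15 lines: iyme vau aowej drfh mea jbv zgi dqc uegjl lona mzz van yjhx ixhuy cpeqh
Final line count: 15

Answer: 15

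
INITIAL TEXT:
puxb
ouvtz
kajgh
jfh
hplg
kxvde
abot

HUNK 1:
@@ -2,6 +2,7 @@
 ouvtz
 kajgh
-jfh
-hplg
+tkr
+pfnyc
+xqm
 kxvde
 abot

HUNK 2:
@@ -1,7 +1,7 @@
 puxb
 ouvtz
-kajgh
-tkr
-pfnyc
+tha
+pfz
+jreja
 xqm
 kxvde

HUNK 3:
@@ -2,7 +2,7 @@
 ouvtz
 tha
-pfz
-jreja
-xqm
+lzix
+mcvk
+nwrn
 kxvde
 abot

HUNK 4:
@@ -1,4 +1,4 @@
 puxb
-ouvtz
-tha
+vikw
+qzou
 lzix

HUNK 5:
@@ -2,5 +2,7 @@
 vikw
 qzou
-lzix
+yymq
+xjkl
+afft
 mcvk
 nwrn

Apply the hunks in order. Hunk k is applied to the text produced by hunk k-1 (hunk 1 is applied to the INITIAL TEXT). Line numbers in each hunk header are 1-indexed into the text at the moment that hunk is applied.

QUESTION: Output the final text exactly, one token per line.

Answer: puxb
vikw
qzou
yymq
xjkl
afft
mcvk
nwrn
kxvde
abot

Derivation:
Hunk 1: at line 2 remove [jfh,hplg] add [tkr,pfnyc,xqm] -> 8 lines: puxb ouvtz kajgh tkr pfnyc xqm kxvde abot
Hunk 2: at line 1 remove [kajgh,tkr,pfnyc] add [tha,pfz,jreja] -> 8 lines: puxb ouvtz tha pfz jreja xqm kxvde abot
Hunk 3: at line 2 remove [pfz,jreja,xqm] add [lzix,mcvk,nwrn] -> 8 lines: puxb ouvtz tha lzix mcvk nwrn kxvde abot
Hunk 4: at line 1 remove [ouvtz,tha] add [vikw,qzou] -> 8 lines: puxb vikw qzou lzix mcvk nwrn kxvde abot
Hunk 5: at line 2 remove [lzix] add [yymq,xjkl,afft] -> 10 lines: puxb vikw qzou yymq xjkl afft mcvk nwrn kxvde abot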